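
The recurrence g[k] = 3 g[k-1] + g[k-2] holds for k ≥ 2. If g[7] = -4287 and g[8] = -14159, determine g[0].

Rearranging, g[k-2] = g[k] - 3 g[k-1].
g[6] = -14159 - 3·(-4287) = -1298
g[5] = -4287 - 3·(-1298) = -393
g[4] = -1298 - 3·(-393) = -119
g[3] = -393 - 3·(-119) = -36
g[2] = -119 - 3·(-36) = -11
g[1] = -36 - 3·(-11) = -3
g[0] = -11 - 3·(-3) = -2

-2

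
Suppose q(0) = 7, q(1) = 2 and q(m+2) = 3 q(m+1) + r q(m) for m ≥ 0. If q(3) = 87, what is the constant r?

q(2) = 6 + 7r
q(3) = 18 + 23r
So 18 + 23r = 87, giving r = 3.

3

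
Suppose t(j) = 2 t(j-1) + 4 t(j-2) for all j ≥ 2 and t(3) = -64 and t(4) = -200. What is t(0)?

-1

Rearranging, t(j-2) = (t(j) - 2 t(j-1)) / 4.
t(2) = (-200 - 2(-64)) / 4 = -72/4 = -18
t(1) = (-64 - 2(-18)) / 4 = -28/4 = -7
t(0) = (-18 - 2(-7)) / 4 = -4/4 = -1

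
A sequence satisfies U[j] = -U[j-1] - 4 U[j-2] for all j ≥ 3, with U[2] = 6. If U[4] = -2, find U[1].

4

Let U[1] = z.
U[3] = -6 - 4z
U[4] = -18 + 4z
So -18 + 4z = -2, giving z = 4.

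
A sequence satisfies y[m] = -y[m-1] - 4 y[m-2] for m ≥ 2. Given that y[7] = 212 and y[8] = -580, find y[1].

Rearranging, y[m-2] = (y[m] + y[m-1]) / -4.
y[6] = (-580 + 212) / -4 = -368/-4 = 92
y[5] = (212 + 92) / -4 = 304/-4 = -76
y[4] = (92 + (-76)) / -4 = 16/-4 = -4
y[3] = (-76 + (-4)) / -4 = -80/-4 = 20
y[2] = (-4 + 20) / -4 = 16/-4 = -4
y[1] = (20 + (-4)) / -4 = 16/-4 = -4

-4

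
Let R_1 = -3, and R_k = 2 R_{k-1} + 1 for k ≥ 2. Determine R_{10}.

R_2 = 2(-3) + 1 = -5
R_3 = 2(-5) + 1 = -9
R_4 = 2(-9) + 1 = -17
R_5 = 2(-17) + 1 = -33
R_6 = 2(-33) + 1 = -65
R_7 = 2(-65) + 1 = -129
R_8 = 2(-129) + 1 = -257
R_9 = 2(-257) + 1 = -513
R_{10} = 2(-513) + 1 = -1025

-1025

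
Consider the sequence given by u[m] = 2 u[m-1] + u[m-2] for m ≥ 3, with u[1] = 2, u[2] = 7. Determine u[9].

3194

u[3] = 2*7 + 2 = 16
u[4] = 2*16 + 7 = 39
u[5] = 2*39 + 16 = 94
u[6] = 2*94 + 39 = 227
u[7] = 2*227 + 94 = 548
u[8] = 2*548 + 227 = 1323
u[9] = 2*1323 + 548 = 3194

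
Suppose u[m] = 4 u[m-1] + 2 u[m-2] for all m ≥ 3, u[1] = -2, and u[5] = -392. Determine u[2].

-4

Let u[2] = v.
u[3] = -4 + 4v
u[4] = -16 + 18v
u[5] = -72 + 80v
So -72 + 80v = -392, giving v = -4.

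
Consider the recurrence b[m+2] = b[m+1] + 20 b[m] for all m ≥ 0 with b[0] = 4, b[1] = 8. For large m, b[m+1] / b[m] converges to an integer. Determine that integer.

The characteristic equation is r^2 - r - 20 = 0, which factors as (r - 5)(r + 4) = 0.
So the roots are 5 and -4. Since |5| > |-4| and the coefficient of 5^m is non-zero, the ratio tends to 5.

5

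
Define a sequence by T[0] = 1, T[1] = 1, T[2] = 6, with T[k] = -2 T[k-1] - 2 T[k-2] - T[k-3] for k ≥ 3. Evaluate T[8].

T[3] = -2(6) - 2(1) - 1 = -15
T[4] = -2(-15) - 2(6) - 1 = 17
T[5] = -2(17) - 2(-15) - 6 = -10
T[6] = -2(-10) - 2(17) - (-15) = 1
T[7] = -2(1) - 2(-10) - 17 = 1
T[8] = -2(1) - 2(1) - (-10) = 6

6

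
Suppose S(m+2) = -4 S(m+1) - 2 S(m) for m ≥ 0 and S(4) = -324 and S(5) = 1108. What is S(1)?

Rearranging, S(m-2) = (S(m) + 4 S(m-1)) / -2.
S(3) = (1108 + 4(-324)) / -2 = -188/-2 = 94
S(2) = (-324 + 4(94)) / -2 = 52/-2 = -26
S(1) = (94 + 4(-26)) / -2 = -10/-2 = 5

5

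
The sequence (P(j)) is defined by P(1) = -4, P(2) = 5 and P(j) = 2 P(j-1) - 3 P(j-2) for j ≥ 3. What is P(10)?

P(3) = 2·5 - 3·(-4) = 22
P(4) = 2·22 - 3·5 = 29
P(5) = 2·29 - 3·22 = -8
P(6) = 2·(-8) - 3·29 = -103
P(7) = 2·(-103) - 3·(-8) = -182
P(8) = 2·(-182) - 3·(-103) = -55
P(9) = 2·(-55) - 3·(-182) = 436
P(10) = 2·436 - 3·(-55) = 1037

1037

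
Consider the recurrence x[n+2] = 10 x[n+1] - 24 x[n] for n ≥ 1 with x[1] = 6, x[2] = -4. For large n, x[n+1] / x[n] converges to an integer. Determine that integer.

6

The characteristic equation is r^2 - 10r + 24 = 0, which factors as (r - 6)(r - 4) = 0.
So the roots are 6 and 4. Since |6| > |4| and the coefficient of 6^n is non-zero, the ratio tends to 6.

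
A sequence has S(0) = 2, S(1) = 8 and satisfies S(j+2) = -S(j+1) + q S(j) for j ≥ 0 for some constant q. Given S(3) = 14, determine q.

1

S(2) = -8 + 2q
S(3) = 8 + 6q
So 8 + 6q = 14, giving q = 1.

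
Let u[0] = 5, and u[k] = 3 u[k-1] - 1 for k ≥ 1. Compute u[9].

88574

u[1] = 3·5 - 1 = 14
u[2] = 3·14 - 1 = 41
u[3] = 3·41 - 1 = 122
u[4] = 3·122 - 1 = 365
u[5] = 3·365 - 1 = 1094
u[6] = 3·1094 - 1 = 3281
u[7] = 3·3281 - 1 = 9842
u[8] = 3·9842 - 1 = 29525
u[9] = 3·29525 - 1 = 88574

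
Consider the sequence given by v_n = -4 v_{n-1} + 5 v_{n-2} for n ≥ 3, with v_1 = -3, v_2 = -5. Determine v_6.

-1045

v_3 = -4*(-5) + 5*(-3) = 5
v_4 = -4*5 + 5*(-5) = -45
v_5 = -4*(-45) + 5*5 = 205
v_6 = -4*205 + 5*(-45) = -1045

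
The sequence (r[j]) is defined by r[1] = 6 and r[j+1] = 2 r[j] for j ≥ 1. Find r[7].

384

r[2] = 2(6) = 12
r[3] = 2(12) = 24
r[4] = 2(24) = 48
r[5] = 2(48) = 96
r[6] = 2(96) = 192
r[7] = 2(192) = 384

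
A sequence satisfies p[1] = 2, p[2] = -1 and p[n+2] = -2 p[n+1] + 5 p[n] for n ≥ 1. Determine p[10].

p[3] = -2·(-1) + 5·2 = 12
p[4] = -2·12 + 5·(-1) = -29
p[5] = -2·(-29) + 5·12 = 118
p[6] = -2·118 + 5·(-29) = -381
p[7] = -2·(-381) + 5·118 = 1352
p[8] = -2·1352 + 5·(-381) = -4609
p[9] = -2·(-4609) + 5·1352 = 15978
p[10] = -2·15978 + 5·(-4609) = -55001

-55001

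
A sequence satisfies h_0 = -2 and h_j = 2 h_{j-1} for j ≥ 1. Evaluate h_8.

h_1 = 2·(-2) = -4
h_2 = 2·(-4) = -8
h_3 = 2·(-8) = -16
h_4 = 2·(-16) = -32
h_5 = 2·(-32) = -64
h_6 = 2·(-64) = -128
h_7 = 2·(-128) = -256
h_8 = 2·(-256) = -512

-512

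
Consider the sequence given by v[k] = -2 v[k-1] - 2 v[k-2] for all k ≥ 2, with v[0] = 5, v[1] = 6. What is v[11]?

v[2] = -2*6 - 2*5 = -22
v[3] = -2*(-22) - 2*6 = 32
v[4] = -2*32 - 2*(-22) = -20
v[5] = -2*(-20) - 2*32 = -24
v[6] = -2*(-24) - 2*(-20) = 88
v[7] = -2*88 - 2*(-24) = -128
v[8] = -2*(-128) - 2*88 = 80
v[9] = -2*80 - 2*(-128) = 96
v[10] = -2*96 - 2*80 = -352
v[11] = -2*(-352) - 2*96 = 512

512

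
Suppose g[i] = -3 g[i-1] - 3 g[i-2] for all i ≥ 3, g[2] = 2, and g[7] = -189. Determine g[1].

7

Let g[1] = y.
g[3] = -6 - 3y
g[4] = 12 + 9y
g[5] = -18 - 18y
g[6] = 18 + 27y
g[7] = -27y
So -27y = -189, giving y = 7.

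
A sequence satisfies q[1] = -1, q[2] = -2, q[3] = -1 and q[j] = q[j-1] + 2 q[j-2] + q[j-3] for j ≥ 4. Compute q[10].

q[4] = (-1) + 2·(-2) + (-1) = -6
q[5] = (-6) + 2·(-1) + (-2) = -10
q[6] = (-10) + 2·(-6) + (-1) = -23
q[7] = (-23) + 2·(-10) + (-6) = -49
q[8] = (-49) + 2·(-23) + (-10) = -105
q[9] = (-105) + 2·(-49) + (-23) = -226
q[10] = (-226) + 2·(-105) + (-49) = -485

-485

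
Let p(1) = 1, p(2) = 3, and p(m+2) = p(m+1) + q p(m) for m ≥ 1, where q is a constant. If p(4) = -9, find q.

p(3) = 3 + q
p(4) = 3 + 4q
So 3 + 4q = -9, giving q = -3.

-3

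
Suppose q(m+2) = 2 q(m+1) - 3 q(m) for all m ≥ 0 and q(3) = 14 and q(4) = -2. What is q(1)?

Rearranging, q(m-2) = (q(m) - 2 q(m-1)) / -3.
q(2) = (-2 - 2·14) / -3 = -30/-3 = 10
q(1) = (14 - 2·10) / -3 = -6/-3 = 2

2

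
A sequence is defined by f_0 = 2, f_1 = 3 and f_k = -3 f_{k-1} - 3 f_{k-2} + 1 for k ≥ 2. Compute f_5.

76

f_2 = -3*3 - 3*2 + 1 = -14
f_3 = -3*(-14) - 3*3 + 1 = 34
f_4 = -3*34 - 3*(-14) + 1 = -59
f_5 = -3*(-59) - 3*34 + 1 = 76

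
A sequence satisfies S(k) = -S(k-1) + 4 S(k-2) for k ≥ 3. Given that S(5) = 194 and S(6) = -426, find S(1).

7

Rearranging, S(k-2) = (S(k) + S(k-1)) / 4.
S(4) = (-426 + 194) / 4 = -232/4 = -58
S(3) = (194 + (-58)) / 4 = 136/4 = 34
S(2) = (-58 + 34) / 4 = -24/4 = -6
S(1) = (34 + (-6)) / 4 = 28/4 = 7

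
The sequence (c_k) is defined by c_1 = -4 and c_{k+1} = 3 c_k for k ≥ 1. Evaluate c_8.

-8748

c_2 = 3*(-4) = -12
c_3 = 3*(-12) = -36
c_4 = 3*(-36) = -108
c_5 = 3*(-108) = -324
c_6 = 3*(-324) = -972
c_7 = 3*(-972) = -2916
c_8 = 3*(-2916) = -8748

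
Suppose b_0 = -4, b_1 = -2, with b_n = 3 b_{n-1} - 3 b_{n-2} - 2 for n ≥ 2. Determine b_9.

b_2 = 3(-2) - 3(-4) - 2 = 4
b_3 = 3(4) - 3(-2) - 2 = 16
b_4 = 3(16) - 3(4) - 2 = 34
b_5 = 3(34) - 3(16) - 2 = 52
b_6 = 3(52) - 3(34) - 2 = 52
b_7 = 3(52) - 3(52) - 2 = -2
b_8 = 3(-2) - 3(52) - 2 = -164
b_9 = 3(-164) - 3(-2) - 2 = -488

-488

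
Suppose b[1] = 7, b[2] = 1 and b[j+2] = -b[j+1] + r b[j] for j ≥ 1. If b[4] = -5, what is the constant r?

b[3] = -1 + 7r
b[4] = 1 - 6r
So 1 - 6r = -5, giving r = 1.

1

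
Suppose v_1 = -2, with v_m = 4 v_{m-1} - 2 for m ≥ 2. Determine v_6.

-2730

v_2 = 4*(-2) - 2 = -10
v_3 = 4*(-10) - 2 = -42
v_4 = 4*(-42) - 2 = -170
v_5 = 4*(-170) - 2 = -682
v_6 = 4*(-682) - 2 = -2730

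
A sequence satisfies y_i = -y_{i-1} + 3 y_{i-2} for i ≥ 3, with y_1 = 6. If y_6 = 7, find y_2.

7

Let y_2 = z.
y_3 = 18 - z
y_4 = -18 + 4z
y_5 = 72 - 7z
y_6 = -126 + 19z
So -126 + 19z = 7, giving z = 7.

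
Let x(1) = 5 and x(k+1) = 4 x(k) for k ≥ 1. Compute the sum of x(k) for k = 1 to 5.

x(2) = 4(5) = 20
x(3) = 4(20) = 80
x(4) = 4(80) = 320
x(5) = 4(320) = 1280
Sum = 5 + 20 + 80 + 320 + 1280 = 1705

1705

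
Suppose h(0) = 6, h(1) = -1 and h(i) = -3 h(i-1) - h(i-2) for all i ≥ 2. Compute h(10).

h(2) = -3*(-1) - 6 = -3
h(3) = -3*(-3) - (-1) = 10
h(4) = -3*10 - (-3) = -27
h(5) = -3*(-27) - 10 = 71
h(6) = -3*71 - (-27) = -186
h(7) = -3*(-186) - 71 = 487
h(8) = -3*487 - (-186) = -1275
h(9) = -3*(-1275) - 487 = 3338
h(10) = -3*3338 - (-1275) = -8739

-8739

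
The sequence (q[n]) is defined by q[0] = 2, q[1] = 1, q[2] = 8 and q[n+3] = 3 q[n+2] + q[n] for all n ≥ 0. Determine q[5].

q[3] = 3(8) + 2 = 26
q[4] = 3(26) + 1 = 79
q[5] = 3(79) + 8 = 245

245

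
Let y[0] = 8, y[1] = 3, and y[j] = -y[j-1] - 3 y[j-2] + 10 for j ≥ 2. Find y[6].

y[2] = -3 - 3·8 + 10 = -17
y[3] = -(-17) - 3·3 + 10 = 18
y[4] = -18 - 3·(-17) + 10 = 43
y[5] = -43 - 3·18 + 10 = -87
y[6] = -(-87) - 3·43 + 10 = -32

-32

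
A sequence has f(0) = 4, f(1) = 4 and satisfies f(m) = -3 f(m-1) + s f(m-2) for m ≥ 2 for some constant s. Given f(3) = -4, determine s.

f(2) = -12 + 4s
f(3) = 36 - 8s
So 36 - 8s = -4, giving s = 5.

5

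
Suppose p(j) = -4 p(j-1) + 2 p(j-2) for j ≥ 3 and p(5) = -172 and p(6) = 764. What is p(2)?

Rearranging, p(j-2) = (p(j) + 4 p(j-1)) / 2.
p(4) = (764 + 4(-172)) / 2 = 76/2 = 38
p(3) = (-172 + 4(38)) / 2 = -20/2 = -10
p(2) = (38 + 4(-10)) / 2 = -2/2 = -1

-1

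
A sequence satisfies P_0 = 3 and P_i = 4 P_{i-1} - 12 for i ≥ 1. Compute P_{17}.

-17179869180

The fixed point is -12/(1 - 4) = 4, so P_i - 4 = 4(P_{i-1} - 4).
Hence P_i = -1·4^i + 4.
P_{17} = -1·4^{17} + 4 = -1·17179869184 + 4 = -17179869180.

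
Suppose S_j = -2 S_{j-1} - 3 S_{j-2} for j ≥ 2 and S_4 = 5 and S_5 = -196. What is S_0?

9

Rearranging, S_{j-2} = (S_j + 2 S_{j-1}) / -3.
S_3 = (-196 + 2(5)) / -3 = -186/-3 = 62
S_2 = (5 + 2(62)) / -3 = 129/-3 = -43
S_1 = (62 + 2(-43)) / -3 = -24/-3 = 8
S_0 = (-43 + 2(8)) / -3 = -27/-3 = 9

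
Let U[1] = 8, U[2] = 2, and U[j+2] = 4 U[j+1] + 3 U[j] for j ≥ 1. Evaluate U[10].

U[3] = 4*2 + 3*8 = 32
U[4] = 4*32 + 3*2 = 134
U[5] = 4*134 + 3*32 = 632
U[6] = 4*632 + 3*134 = 2930
U[7] = 4*2930 + 3*632 = 13616
U[8] = 4*13616 + 3*2930 = 63254
U[9] = 4*63254 + 3*13616 = 293864
U[10] = 4*293864 + 3*63254 = 1365218

1365218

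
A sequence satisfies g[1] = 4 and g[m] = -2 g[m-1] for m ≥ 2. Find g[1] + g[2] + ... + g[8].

-340

g[2] = -2·4 = -8
g[3] = -2·(-8) = 16
g[4] = -2·16 = -32
g[5] = -2·(-32) = 64
g[6] = -2·64 = -128
g[7] = -2·(-128) = 256
g[8] = -2·256 = -512
Sum = 4 + (-8) + 16 + (-32) + 64 + (-128) + 256 + (-512) = -340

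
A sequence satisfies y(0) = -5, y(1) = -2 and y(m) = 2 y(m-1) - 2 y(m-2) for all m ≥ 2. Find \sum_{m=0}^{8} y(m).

-125

y(2) = 2*(-2) - 2*(-5) = 6
y(3) = 2*6 - 2*(-2) = 16
y(4) = 2*16 - 2*6 = 20
y(5) = 2*20 - 2*16 = 8
y(6) = 2*8 - 2*20 = -24
y(7) = 2*(-24) - 2*8 = -64
y(8) = 2*(-64) - 2*(-24) = -80
Sum = (-5) + (-2) + 6 + 16 + 20 + 8 + (-24) + (-64) + (-80) = -125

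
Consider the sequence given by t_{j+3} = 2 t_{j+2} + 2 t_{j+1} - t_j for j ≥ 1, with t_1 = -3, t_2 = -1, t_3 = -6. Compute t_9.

t_4 = 2(-6) + 2(-1) - (-3) = -11
t_5 = 2(-11) + 2(-6) - (-1) = -33
t_6 = 2(-33) + 2(-11) - (-6) = -82
t_7 = 2(-82) + 2(-33) - (-11) = -219
t_8 = 2(-219) + 2(-82) - (-33) = -569
t_9 = 2(-569) + 2(-219) - (-82) = -1494

-1494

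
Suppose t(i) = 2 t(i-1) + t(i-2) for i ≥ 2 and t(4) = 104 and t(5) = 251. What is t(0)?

4

Rearranging, t(i-2) = t(i) - 2 t(i-1).
t(3) = 251 - 2(104) = 43
t(2) = 104 - 2(43) = 18
t(1) = 43 - 2(18) = 7
t(0) = 18 - 2(7) = 4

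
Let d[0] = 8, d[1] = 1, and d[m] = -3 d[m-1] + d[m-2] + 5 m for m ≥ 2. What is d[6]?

1262

d[2] = -3*1 + 8 + 10 = 15
d[3] = -3*15 + 1 + 15 = -29
d[4] = -3*(-29) + 15 + 20 = 122
d[5] = -3*122 + (-29) + 25 = -370
d[6] = -3*(-370) + 122 + 30 = 1262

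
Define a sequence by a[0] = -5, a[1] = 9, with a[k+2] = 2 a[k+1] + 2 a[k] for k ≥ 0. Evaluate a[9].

a[2] = 2(9) + 2(-5) = 8
a[3] = 2(8) + 2(9) = 34
a[4] = 2(34) + 2(8) = 84
a[5] = 2(84) + 2(34) = 236
a[6] = 2(236) + 2(84) = 640
a[7] = 2(640) + 2(236) = 1752
a[8] = 2(1752) + 2(640) = 4784
a[9] = 2(4784) + 2(1752) = 13072

13072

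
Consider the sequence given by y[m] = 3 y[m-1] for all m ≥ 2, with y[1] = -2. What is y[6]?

-486

y[2] = 3·(-2) = -6
y[3] = 3·(-6) = -18
y[4] = 3·(-18) = -54
y[5] = 3·(-54) = -162
y[6] = 3·(-162) = -486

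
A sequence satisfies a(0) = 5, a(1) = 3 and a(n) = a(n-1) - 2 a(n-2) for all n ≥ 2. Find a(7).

a(2) = 3 - 2(5) = -7
a(3) = (-7) - 2(3) = -13
a(4) = (-13) - 2(-7) = 1
a(5) = 1 - 2(-13) = 27
a(6) = 27 - 2(1) = 25
a(7) = 25 - 2(27) = -29

-29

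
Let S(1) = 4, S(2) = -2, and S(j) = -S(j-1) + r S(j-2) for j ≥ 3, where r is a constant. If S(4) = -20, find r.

3

S(3) = 2 + 4r
S(4) = -2 - 6r
So -2 - 6r = -20, giving r = 3.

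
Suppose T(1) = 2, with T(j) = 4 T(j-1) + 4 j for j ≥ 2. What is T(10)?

1339832

T(2) = 4(2) + 8 = 16
T(3) = 4(16) + 12 = 76
T(4) = 4(76) + 16 = 320
T(5) = 4(320) + 20 = 1300
T(6) = 4(1300) + 24 = 5224
T(7) = 4(5224) + 28 = 20924
T(8) = 4(20924) + 32 = 83728
T(9) = 4(83728) + 36 = 334948
T(10) = 4(334948) + 40 = 1339832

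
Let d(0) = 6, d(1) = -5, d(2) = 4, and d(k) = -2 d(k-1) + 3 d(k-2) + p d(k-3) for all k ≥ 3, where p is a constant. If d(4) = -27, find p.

5

d(3) = -23 + 6p
d(4) = 58 - 17p
So 58 - 17p = -27, giving p = 5.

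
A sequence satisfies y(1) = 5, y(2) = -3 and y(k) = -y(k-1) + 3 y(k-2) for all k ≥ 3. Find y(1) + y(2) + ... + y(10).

-3247

y(3) = -(-3) + 3(5) = 18
y(4) = -18 + 3(-3) = -27
y(5) = -(-27) + 3(18) = 81
y(6) = -81 + 3(-27) = -162
y(7) = -(-162) + 3(81) = 405
y(8) = -405 + 3(-162) = -891
y(9) = -(-891) + 3(405) = 2106
y(10) = -2106 + 3(-891) = -4779
Sum = 5 + (-3) + 18 + (-27) + 81 + (-162) + 405 + (-891) + 2106 + (-4779) = -3247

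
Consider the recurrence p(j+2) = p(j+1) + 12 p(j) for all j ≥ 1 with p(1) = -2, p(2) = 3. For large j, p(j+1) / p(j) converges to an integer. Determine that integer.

4

The characteristic equation is r^2 - r - 12 = 0, which factors as (r - 4)(r + 3) = 0.
So the roots are 4 and -3. Since |4| > |-3| and the coefficient of 4^j is non-zero, the ratio tends to 4.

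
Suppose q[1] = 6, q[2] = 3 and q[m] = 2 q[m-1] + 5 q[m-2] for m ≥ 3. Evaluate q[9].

q[3] = 2·3 + 5·6 = 36
q[4] = 2·36 + 5·3 = 87
q[5] = 2·87 + 5·36 = 354
q[6] = 2·354 + 5·87 = 1143
q[7] = 2·1143 + 5·354 = 4056
q[8] = 2·4056 + 5·1143 = 13827
q[9] = 2·13827 + 5·4056 = 47934

47934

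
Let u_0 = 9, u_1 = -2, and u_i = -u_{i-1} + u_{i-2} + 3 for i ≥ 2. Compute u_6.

u_2 = -(-2) + 9 + 3 = 14
u_3 = -14 + (-2) + 3 = -13
u_4 = -(-13) + 14 + 3 = 30
u_5 = -30 + (-13) + 3 = -40
u_6 = -(-40) + 30 + 3 = 73

73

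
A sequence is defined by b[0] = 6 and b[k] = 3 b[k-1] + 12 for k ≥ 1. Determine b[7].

b[1] = 3*6 + 12 = 30
b[2] = 3*30 + 12 = 102
b[3] = 3*102 + 12 = 318
b[4] = 3*318 + 12 = 966
b[5] = 3*966 + 12 = 2910
b[6] = 3*2910 + 12 = 8742
b[7] = 3*8742 + 12 = 26238

26238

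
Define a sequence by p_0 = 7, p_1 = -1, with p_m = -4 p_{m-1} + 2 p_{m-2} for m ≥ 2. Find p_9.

p_2 = -4*(-1) + 2*7 = 18
p_3 = -4*18 + 2*(-1) = -74
p_4 = -4*(-74) + 2*18 = 332
p_5 = -4*332 + 2*(-74) = -1476
p_6 = -4*(-1476) + 2*332 = 6568
p_7 = -4*6568 + 2*(-1476) = -29224
p_8 = -4*(-29224) + 2*6568 = 130032
p_9 = -4*130032 + 2*(-29224) = -578576

-578576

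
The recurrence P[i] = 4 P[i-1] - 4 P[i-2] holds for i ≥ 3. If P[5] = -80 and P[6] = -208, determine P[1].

1

Rearranging, P[i-2] = (P[i] - 4 P[i-1]) / -4.
P[4] = (-208 - 4·(-80)) / -4 = 112/-4 = -28
P[3] = (-80 - 4·(-28)) / -4 = 32/-4 = -8
P[2] = (-28 - 4·(-8)) / -4 = 4/-4 = -1
P[1] = (-8 - 4·(-1)) / -4 = -4/-4 = 1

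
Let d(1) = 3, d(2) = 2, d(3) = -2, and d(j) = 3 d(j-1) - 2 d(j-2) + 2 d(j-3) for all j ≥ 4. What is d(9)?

-160

d(4) = 3·(-2) - 2·2 + 2·3 = -4
d(5) = 3·(-4) - 2·(-2) + 2·2 = -4
d(6) = 3·(-4) - 2·(-4) + 2·(-2) = -8
d(7) = 3·(-8) - 2·(-4) + 2·(-4) = -24
d(8) = 3·(-24) - 2·(-8) + 2·(-4) = -64
d(9) = 3·(-64) - 2·(-24) + 2·(-8) = -160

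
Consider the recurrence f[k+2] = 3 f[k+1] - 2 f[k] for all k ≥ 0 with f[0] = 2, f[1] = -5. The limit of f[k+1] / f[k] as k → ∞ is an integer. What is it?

The characteristic equation is r^2 - 3r + 2 = 0, which factors as (r - 2)(r - 1) = 0.
So the roots are 2 and 1. Since |2| > |1| and the coefficient of 2^k is non-zero, the ratio tends to 2.

2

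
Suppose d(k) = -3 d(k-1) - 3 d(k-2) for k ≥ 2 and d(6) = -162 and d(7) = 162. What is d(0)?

6

Rearranging, d(k-2) = (d(k) + 3 d(k-1)) / -3.
d(5) = (162 + 3·(-162)) / -3 = -324/-3 = 108
d(4) = (-162 + 3·108) / -3 = 162/-3 = -54
d(3) = (108 + 3·(-54)) / -3 = -54/-3 = 18
d(2) = (-54 + 3·18) / -3 = 0/-3 = 0
d(1) = (18 + 3·0) / -3 = 18/-3 = -6
d(0) = (0 + 3·(-6)) / -3 = -18/-3 = 6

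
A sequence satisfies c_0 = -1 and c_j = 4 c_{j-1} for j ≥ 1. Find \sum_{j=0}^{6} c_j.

c_1 = 4·(-1) = -4
c_2 = 4·(-4) = -16
c_3 = 4·(-16) = -64
c_4 = 4·(-64) = -256
c_5 = 4·(-256) = -1024
c_6 = 4·(-1024) = -4096
Sum = (-1) + (-4) + (-16) + (-64) + (-256) + (-1024) + (-4096) = -5461

-5461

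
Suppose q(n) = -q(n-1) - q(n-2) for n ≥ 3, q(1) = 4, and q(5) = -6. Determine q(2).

Let q(2) = y.
q(3) = -4 - y
q(4) = 4
q(5) = y
So y = -6, giving y = -6.

-6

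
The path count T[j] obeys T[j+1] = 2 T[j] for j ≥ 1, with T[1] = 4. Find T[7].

256

T[2] = 2·4 = 8
T[3] = 2·8 = 16
T[4] = 2·16 = 32
T[5] = 2·32 = 64
T[6] = 2·64 = 128
T[7] = 2·128 = 256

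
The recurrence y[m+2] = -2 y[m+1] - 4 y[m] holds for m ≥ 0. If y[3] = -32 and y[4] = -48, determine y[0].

-4

Rearranging, y[m-2] = (y[m] + 2 y[m-1]) / -4.
y[2] = (-48 + 2*(-32)) / -4 = -112/-4 = 28
y[1] = (-32 + 2*28) / -4 = 24/-4 = -6
y[0] = (28 + 2*(-6)) / -4 = 16/-4 = -4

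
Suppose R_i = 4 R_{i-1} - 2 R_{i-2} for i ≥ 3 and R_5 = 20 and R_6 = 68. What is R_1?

1

Rearranging, R_{i-2} = (R_i - 4 R_{i-1}) / -2.
R_4 = (68 - 4(20)) / -2 = -12/-2 = 6
R_3 = (20 - 4(6)) / -2 = -4/-2 = 2
R_2 = (6 - 4(2)) / -2 = -2/-2 = 1
R_1 = (2 - 4(1)) / -2 = -2/-2 = 1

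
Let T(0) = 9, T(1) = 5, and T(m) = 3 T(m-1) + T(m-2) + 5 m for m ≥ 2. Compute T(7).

T(2) = 3·5 + 9 + 10 = 34
T(3) = 3·34 + 5 + 15 = 122
T(4) = 3·122 + 34 + 20 = 420
T(5) = 3·420 + 122 + 25 = 1407
T(6) = 3·1407 + 420 + 30 = 4671
T(7) = 3·4671 + 1407 + 35 = 15455

15455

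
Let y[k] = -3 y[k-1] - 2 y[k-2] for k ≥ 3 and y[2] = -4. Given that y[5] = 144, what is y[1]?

-6

Let y[1] = x.
y[3] = 12 - 2x
y[4] = -28 + 6x
y[5] = 60 - 14x
So 60 - 14x = 144, giving x = -6.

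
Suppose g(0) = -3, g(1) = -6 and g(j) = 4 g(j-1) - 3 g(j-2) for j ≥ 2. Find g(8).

-9843

g(2) = 4·(-6) - 3·(-3) = -15
g(3) = 4·(-15) - 3·(-6) = -42
g(4) = 4·(-42) - 3·(-15) = -123
g(5) = 4·(-123) - 3·(-42) = -366
g(6) = 4·(-366) - 3·(-123) = -1095
g(7) = 4·(-1095) - 3·(-366) = -3282
g(8) = 4·(-3282) - 3·(-1095) = -9843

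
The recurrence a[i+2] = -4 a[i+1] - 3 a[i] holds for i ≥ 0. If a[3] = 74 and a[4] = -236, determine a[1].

Rearranging, a[i-2] = (a[i] + 4 a[i-1]) / -3.
a[2] = (-236 + 4(74)) / -3 = 60/-3 = -20
a[1] = (74 + 4(-20)) / -3 = -6/-3 = 2

2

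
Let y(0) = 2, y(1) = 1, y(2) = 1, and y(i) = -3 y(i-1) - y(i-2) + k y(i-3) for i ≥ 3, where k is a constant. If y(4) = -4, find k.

y(3) = -4 + 2k
y(4) = 11 - 5k
So 11 - 5k = -4, giving k = 3.

3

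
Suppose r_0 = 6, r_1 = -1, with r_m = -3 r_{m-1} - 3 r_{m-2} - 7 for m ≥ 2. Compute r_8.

566

r_2 = -3·(-1) - 3·6 - 7 = -22
r_3 = -3·(-22) - 3·(-1) - 7 = 62
r_4 = -3·62 - 3·(-22) - 7 = -127
r_5 = -3·(-127) - 3·62 - 7 = 188
r_6 = -3·188 - 3·(-127) - 7 = -190
r_7 = -3·(-190) - 3·188 - 7 = -1
r_8 = -3·(-1) - 3·(-190) - 7 = 566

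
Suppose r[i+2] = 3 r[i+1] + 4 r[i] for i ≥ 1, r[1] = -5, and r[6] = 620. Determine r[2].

Let r[2] = y.
r[3] = -20 + 3y
r[4] = -60 + 13y
r[5] = -260 + 51y
r[6] = -1020 + 205y
So -1020 + 205y = 620, giving y = 8.

8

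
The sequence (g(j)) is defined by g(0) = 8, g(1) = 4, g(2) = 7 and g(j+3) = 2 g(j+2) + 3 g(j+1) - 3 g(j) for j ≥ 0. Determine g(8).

340

g(3) = 2*7 + 3*4 - 3*8 = 2
g(4) = 2*2 + 3*7 - 3*4 = 13
g(5) = 2*13 + 3*2 - 3*7 = 11
g(6) = 2*11 + 3*13 - 3*2 = 55
g(7) = 2*55 + 3*11 - 3*13 = 104
g(8) = 2*104 + 3*55 - 3*11 = 340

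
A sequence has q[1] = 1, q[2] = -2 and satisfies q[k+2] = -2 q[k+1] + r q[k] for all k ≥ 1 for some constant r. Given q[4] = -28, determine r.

5

q[3] = 4 + r
q[4] = -8 - 4r
So -8 - 4r = -28, giving r = 5.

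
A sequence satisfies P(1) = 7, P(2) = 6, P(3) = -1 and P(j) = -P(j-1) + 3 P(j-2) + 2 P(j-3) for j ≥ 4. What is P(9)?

P(4) = -(-1) + 3*6 + 2*7 = 33
P(5) = -33 + 3*(-1) + 2*6 = -24
P(6) = -(-24) + 3*33 + 2*(-1) = 121
P(7) = -121 + 3*(-24) + 2*33 = -127
P(8) = -(-127) + 3*121 + 2*(-24) = 442
P(9) = -442 + 3*(-127) + 2*121 = -581

-581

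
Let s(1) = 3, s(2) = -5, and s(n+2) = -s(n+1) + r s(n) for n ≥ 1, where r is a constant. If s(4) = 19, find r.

-3

s(3) = 5 + 3r
s(4) = -5 - 8r
So -5 - 8r = 19, giving r = -3.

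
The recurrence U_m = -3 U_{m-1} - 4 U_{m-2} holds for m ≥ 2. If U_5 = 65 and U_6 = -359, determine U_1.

Rearranging, U_{m-2} = (U_m + 3 U_{m-1}) / -4.
U_4 = (-359 + 3(65)) / -4 = -164/-4 = 41
U_3 = (65 + 3(41)) / -4 = 188/-4 = -47
U_2 = (41 + 3(-47)) / -4 = -100/-4 = 25
U_1 = (-47 + 3(25)) / -4 = 28/-4 = -7

-7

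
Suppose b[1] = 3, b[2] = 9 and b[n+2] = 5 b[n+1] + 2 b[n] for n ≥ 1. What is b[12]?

189467313

b[3] = 5(9) + 2(3) = 51
b[4] = 5(51) + 2(9) = 273
b[5] = 5(273) + 2(51) = 1467
b[6] = 5(1467) + 2(273) = 7881
b[7] = 5(7881) + 2(1467) = 42339
b[8] = 5(42339) + 2(7881) = 227457
b[9] = 5(227457) + 2(42339) = 1221963
b[10] = 5(1221963) + 2(227457) = 6564729
b[11] = 5(6564729) + 2(1221963) = 35267571
b[12] = 5(35267571) + 2(6564729) = 189467313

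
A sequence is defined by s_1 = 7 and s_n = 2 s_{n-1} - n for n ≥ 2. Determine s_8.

s_2 = 2*7 - 2 = 12
s_3 = 2*12 - 3 = 21
s_4 = 2*21 - 4 = 38
s_5 = 2*38 - 5 = 71
s_6 = 2*71 - 6 = 136
s_7 = 2*136 - 7 = 265
s_8 = 2*265 - 8 = 522

522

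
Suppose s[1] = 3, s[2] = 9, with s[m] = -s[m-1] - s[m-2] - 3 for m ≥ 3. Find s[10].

s[3] = -9 - 3 - 3 = -15
s[4] = -(-15) - 9 - 3 = 3
s[5] = -3 - (-15) - 3 = 9
s[6] = -9 - 3 - 3 = -15
s[7] = -(-15) - 9 - 3 = 3
s[8] = -3 - (-15) - 3 = 9
s[9] = -9 - 3 - 3 = -15
s[10] = -(-15) - 9 - 3 = 3

3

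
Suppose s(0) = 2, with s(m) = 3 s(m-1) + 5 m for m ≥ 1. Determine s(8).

s(1) = 3·2 + 5 = 11
s(2) = 3·11 + 10 = 43
s(3) = 3·43 + 15 = 144
s(4) = 3·144 + 20 = 452
s(5) = 3·452 + 25 = 1381
s(6) = 3·1381 + 30 = 4173
s(7) = 3·4173 + 35 = 12554
s(8) = 3·12554 + 40 = 37702

37702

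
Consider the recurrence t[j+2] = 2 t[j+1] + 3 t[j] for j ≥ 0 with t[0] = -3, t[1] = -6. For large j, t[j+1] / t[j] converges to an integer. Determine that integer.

The characteristic equation is r^2 - 2r - 3 = 0, which factors as (r - 3)(r + 1) = 0.
So the roots are 3 and -1. Since |3| > |-1| and the coefficient of 3^j is non-zero, the ratio tends to 3.

3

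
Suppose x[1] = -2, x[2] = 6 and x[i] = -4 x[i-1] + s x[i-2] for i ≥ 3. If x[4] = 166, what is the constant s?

x[3] = -24 - 2s
x[4] = 96 + 14s
So 96 + 14s = 166, giving s = 5.

5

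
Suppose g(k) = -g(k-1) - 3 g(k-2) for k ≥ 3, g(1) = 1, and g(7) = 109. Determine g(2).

Let g(2) = w.
g(3) = -3 - w
g(4) = 3 - 2w
g(5) = 6 + 5w
g(6) = -15 + w
g(7) = -3 - 16w
So -3 - 16w = 109, giving w = -7.

-7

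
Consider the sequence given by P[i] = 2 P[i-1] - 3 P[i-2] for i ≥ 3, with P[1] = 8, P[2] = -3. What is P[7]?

294

P[3] = 2·(-3) - 3·8 = -30
P[4] = 2·(-30) - 3·(-3) = -51
P[5] = 2·(-51) - 3·(-30) = -12
P[6] = 2·(-12) - 3·(-51) = 129
P[7] = 2·129 - 3·(-12) = 294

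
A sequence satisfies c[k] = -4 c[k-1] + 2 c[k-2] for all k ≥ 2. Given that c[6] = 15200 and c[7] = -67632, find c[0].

Rearranging, c[k-2] = (c[k] + 4 c[k-1]) / 2.
c[5] = (-67632 + 4·15200) / 2 = -6832/2 = -3416
c[4] = (15200 + 4·(-3416)) / 2 = 1536/2 = 768
c[3] = (-3416 + 4·768) / 2 = -344/2 = -172
c[2] = (768 + 4·(-172)) / 2 = 80/2 = 40
c[1] = (-172 + 4·40) / 2 = -12/2 = -6
c[0] = (40 + 4·(-6)) / 2 = 16/2 = 8

8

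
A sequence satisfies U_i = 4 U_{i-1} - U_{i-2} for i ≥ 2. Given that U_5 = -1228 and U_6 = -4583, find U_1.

-4

Rearranging, U_{i-2} = -(U_i - 4 U_{i-1}).
U_4 = -(-4583 - 4*(-1228)) = -329
U_3 = -(-1228 - 4*(-329)) = -88
U_2 = -(-329 - 4*(-88)) = -23
U_1 = -(-88 - 4*(-23)) = -4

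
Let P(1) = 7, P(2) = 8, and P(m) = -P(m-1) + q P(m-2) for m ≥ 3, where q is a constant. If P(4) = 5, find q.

P(3) = -8 + 7q
P(4) = 8 + q
So 8 + q = 5, giving q = -3.

-3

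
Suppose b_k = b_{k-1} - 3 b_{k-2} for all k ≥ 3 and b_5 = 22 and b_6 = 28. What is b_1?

2

Rearranging, b_{k-2} = (b_k - b_{k-1}) / -3.
b_4 = (28 - 22) / -3 = 6/-3 = -2
b_3 = (22 - (-2)) / -3 = 24/-3 = -8
b_2 = (-2 - (-8)) / -3 = 6/-3 = -2
b_1 = (-8 - (-2)) / -3 = -6/-3 = 2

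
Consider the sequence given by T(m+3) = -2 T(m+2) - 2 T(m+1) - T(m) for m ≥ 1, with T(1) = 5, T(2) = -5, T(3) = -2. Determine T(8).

-5

T(4) = -2·(-2) - 2·(-5) - 5 = 9
T(5) = -2·9 - 2·(-2) - (-5) = -9
T(6) = -2·(-9) - 2·9 - (-2) = 2
T(7) = -2·2 - 2·(-9) - 9 = 5
T(8) = -2·5 - 2·2 - (-9) = -5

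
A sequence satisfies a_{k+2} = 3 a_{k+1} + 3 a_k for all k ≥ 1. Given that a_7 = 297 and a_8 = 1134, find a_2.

6

Rearranging, a_{k-2} = (a_k - 3 a_{k-1}) / 3.
a_6 = (1134 - 3*297) / 3 = 243/3 = 81
a_5 = (297 - 3*81) / 3 = 54/3 = 18
a_4 = (81 - 3*18) / 3 = 27/3 = 9
a_3 = (18 - 3*9) / 3 = -9/3 = -3
a_2 = (9 - 3*(-3)) / 3 = 18/3 = 6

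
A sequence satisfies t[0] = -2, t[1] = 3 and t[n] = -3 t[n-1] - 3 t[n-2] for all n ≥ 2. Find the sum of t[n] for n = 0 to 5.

-20

t[2] = -3·3 - 3·(-2) = -3
t[3] = -3·(-3) - 3·3 = 0
t[4] = -3·0 - 3·(-3) = 9
t[5] = -3·9 - 3·0 = -27
Sum = (-2) + 3 + (-3) + 0 + 9 + (-27) = -20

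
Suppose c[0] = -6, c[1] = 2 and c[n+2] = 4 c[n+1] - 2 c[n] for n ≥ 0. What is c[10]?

c[2] = 4*2 - 2*(-6) = 20
c[3] = 4*20 - 2*2 = 76
c[4] = 4*76 - 2*20 = 264
c[5] = 4*264 - 2*76 = 904
c[6] = 4*904 - 2*264 = 3088
c[7] = 4*3088 - 2*904 = 10544
c[8] = 4*10544 - 2*3088 = 36000
c[9] = 4*36000 - 2*10544 = 122912
c[10] = 4*122912 - 2*36000 = 419648

419648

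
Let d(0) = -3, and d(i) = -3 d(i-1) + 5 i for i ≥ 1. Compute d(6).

d(1) = -3·(-3) + 5 = 14
d(2) = -3·14 + 10 = -32
d(3) = -3·(-32) + 15 = 111
d(4) = -3·111 + 20 = -313
d(5) = -3·(-313) + 25 = 964
d(6) = -3·964 + 30 = -2862

-2862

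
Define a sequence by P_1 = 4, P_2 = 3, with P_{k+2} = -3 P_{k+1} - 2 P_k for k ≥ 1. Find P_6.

P_3 = -3·3 - 2·4 = -17
P_4 = -3·(-17) - 2·3 = 45
P_5 = -3·45 - 2·(-17) = -101
P_6 = -3·(-101) - 2·45 = 213

213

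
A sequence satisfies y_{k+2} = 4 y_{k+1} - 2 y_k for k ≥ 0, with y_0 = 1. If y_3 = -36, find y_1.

Let y_1 = w.
y_2 = -2 + 4w
y_3 = -8 + 14w
So -8 + 14w = -36, giving w = -2.

-2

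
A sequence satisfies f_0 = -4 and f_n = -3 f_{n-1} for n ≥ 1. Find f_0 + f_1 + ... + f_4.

f_1 = -3(-4) = 12
f_2 = -3(12) = -36
f_3 = -3(-36) = 108
f_4 = -3(108) = -324
Sum = (-4) + 12 + (-36) + 108 + (-324) = -244

-244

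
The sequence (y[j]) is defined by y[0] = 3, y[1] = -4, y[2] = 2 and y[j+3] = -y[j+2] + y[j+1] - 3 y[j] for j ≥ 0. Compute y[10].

y[3] = -2 + (-4) - 3(3) = -15
y[4] = -(-15) + 2 - 3(-4) = 29
y[5] = -29 + (-15) - 3(2) = -50
y[6] = -(-50) + 29 - 3(-15) = 124
y[7] = -124 + (-50) - 3(29) = -261
y[8] = -(-261) + 124 - 3(-50) = 535
y[9] = -535 + (-261) - 3(124) = -1168
y[10] = -(-1168) + 535 - 3(-261) = 2486

2486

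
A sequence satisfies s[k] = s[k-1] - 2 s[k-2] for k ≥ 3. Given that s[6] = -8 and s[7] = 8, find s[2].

Rearranging, s[k-2] = (s[k] - s[k-1]) / -2.
s[5] = (8 - (-8)) / -2 = 16/-2 = -8
s[4] = (-8 - (-8)) / -2 = 0/-2 = 0
s[3] = (-8 - 0) / -2 = -8/-2 = 4
s[2] = (0 - 4) / -2 = -4/-2 = 2

2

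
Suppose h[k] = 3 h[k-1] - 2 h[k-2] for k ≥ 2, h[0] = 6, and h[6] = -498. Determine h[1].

Let h[1] = x.
h[2] = -12 + 3x
h[3] = -36 + 7x
h[4] = -84 + 15x
h[5] = -180 + 31x
h[6] = -372 + 63x
So -372 + 63x = -498, giving x = -2.

-2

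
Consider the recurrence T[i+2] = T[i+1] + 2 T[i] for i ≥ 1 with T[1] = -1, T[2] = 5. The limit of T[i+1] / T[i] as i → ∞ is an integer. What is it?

The characteristic equation is r^2 - r - 2 = 0, which factors as (r - 2)(r + 1) = 0.
So the roots are 2 and -1. Since |2| > |-1| and the coefficient of 2^i is non-zero, the ratio tends to 2.

2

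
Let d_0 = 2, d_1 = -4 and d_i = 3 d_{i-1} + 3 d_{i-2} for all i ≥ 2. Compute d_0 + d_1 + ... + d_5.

d_2 = 3*(-4) + 3*2 = -6
d_3 = 3*(-6) + 3*(-4) = -30
d_4 = 3*(-30) + 3*(-6) = -108
d_5 = 3*(-108) + 3*(-30) = -414
Sum = 2 + (-4) + (-6) + (-30) + (-108) + (-414) = -560

-560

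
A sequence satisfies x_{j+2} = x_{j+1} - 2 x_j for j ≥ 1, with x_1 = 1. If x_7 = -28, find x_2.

Let x_2 = w.
x_3 = -2 + w
x_4 = -2 - w
x_5 = 2 - 3w
x_6 = 6 - w
x_7 = 2 + 5w
So 2 + 5w = -28, giving w = -6.

-6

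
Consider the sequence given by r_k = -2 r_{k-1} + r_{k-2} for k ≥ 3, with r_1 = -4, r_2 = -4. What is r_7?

r_3 = -2*(-4) + (-4) = 4
r_4 = -2*4 + (-4) = -12
r_5 = -2*(-12) + 4 = 28
r_6 = -2*28 + (-12) = -68
r_7 = -2*(-68) + 28 = 164

164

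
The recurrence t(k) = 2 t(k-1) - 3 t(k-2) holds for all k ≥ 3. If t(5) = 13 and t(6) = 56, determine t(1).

1

Rearranging, t(k-2) = (t(k) - 2 t(k-1)) / -3.
t(4) = (56 - 2(13)) / -3 = 30/-3 = -10
t(3) = (13 - 2(-10)) / -3 = 33/-3 = -11
t(2) = (-10 - 2(-11)) / -3 = 12/-3 = -4
t(1) = (-11 - 2(-4)) / -3 = -3/-3 = 1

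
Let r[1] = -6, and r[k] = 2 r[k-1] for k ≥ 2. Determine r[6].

r[2] = 2*(-6) = -12
r[3] = 2*(-12) = -24
r[4] = 2*(-24) = -48
r[5] = 2*(-48) = -96
r[6] = 2*(-96) = -192

-192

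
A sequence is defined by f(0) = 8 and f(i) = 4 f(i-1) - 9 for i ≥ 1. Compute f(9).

1310723

f(1) = 4·8 - 9 = 23
f(2) = 4·23 - 9 = 83
f(3) = 4·83 - 9 = 323
f(4) = 4·323 - 9 = 1283
f(5) = 4·1283 - 9 = 5123
f(6) = 4·5123 - 9 = 20483
f(7) = 4·20483 - 9 = 81923
f(8) = 4·81923 - 9 = 327683
f(9) = 4·327683 - 9 = 1310723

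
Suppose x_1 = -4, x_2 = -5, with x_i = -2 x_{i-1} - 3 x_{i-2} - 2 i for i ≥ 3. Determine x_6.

79

x_3 = -2*(-5) - 3*(-4) - 6 = 16
x_4 = -2*16 - 3*(-5) - 8 = -25
x_5 = -2*(-25) - 3*16 - 10 = -8
x_6 = -2*(-8) - 3*(-25) - 12 = 79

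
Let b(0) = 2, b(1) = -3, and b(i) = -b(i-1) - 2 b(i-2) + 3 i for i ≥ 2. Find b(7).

-16

b(2) = -(-3) - 2*2 + 6 = 5
b(3) = -5 - 2*(-3) + 9 = 10
b(4) = -10 - 2*5 + 12 = -8
b(5) = -(-8) - 2*10 + 15 = 3
b(6) = -3 - 2*(-8) + 18 = 31
b(7) = -31 - 2*3 + 21 = -16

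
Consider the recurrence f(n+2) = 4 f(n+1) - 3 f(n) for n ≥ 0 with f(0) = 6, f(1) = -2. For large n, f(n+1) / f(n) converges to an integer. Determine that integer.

The characteristic equation is r^2 - 4r + 3 = 0, which factors as (r - 3)(r - 1) = 0.
So the roots are 3 and 1. Since |3| > |1| and the coefficient of 3^n is non-zero, the ratio tends to 3.

3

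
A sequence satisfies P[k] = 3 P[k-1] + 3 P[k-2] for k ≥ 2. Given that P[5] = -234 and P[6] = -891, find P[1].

1

Rearranging, P[k-2] = (P[k] - 3 P[k-1]) / 3.
P[4] = (-891 - 3*(-234)) / 3 = -189/3 = -63
P[3] = (-234 - 3*(-63)) / 3 = -45/3 = -15
P[2] = (-63 - 3*(-15)) / 3 = -18/3 = -6
P[1] = (-15 - 3*(-6)) / 3 = 3/3 = 1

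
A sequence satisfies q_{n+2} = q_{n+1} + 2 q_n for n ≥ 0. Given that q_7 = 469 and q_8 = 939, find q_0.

4

Rearranging, q_{n-2} = (q_n - q_{n-1}) / 2.
q_6 = (939 - 469) / 2 = 470/2 = 235
q_5 = (469 - 235) / 2 = 234/2 = 117
q_4 = (235 - 117) / 2 = 118/2 = 59
q_3 = (117 - 59) / 2 = 58/2 = 29
q_2 = (59 - 29) / 2 = 30/2 = 15
q_1 = (29 - 15) / 2 = 14/2 = 7
q_0 = (15 - 7) / 2 = 8/2 = 4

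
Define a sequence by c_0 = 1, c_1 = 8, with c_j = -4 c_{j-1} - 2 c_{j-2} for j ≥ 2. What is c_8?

-56048

c_2 = -4*8 - 2*1 = -34
c_3 = -4*(-34) - 2*8 = 120
c_4 = -4*120 - 2*(-34) = -412
c_5 = -4*(-412) - 2*120 = 1408
c_6 = -4*1408 - 2*(-412) = -4808
c_7 = -4*(-4808) - 2*1408 = 16416
c_8 = -4*16416 - 2*(-4808) = -56048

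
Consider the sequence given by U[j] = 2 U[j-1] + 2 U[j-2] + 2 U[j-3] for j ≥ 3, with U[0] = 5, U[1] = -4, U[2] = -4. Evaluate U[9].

-5512

U[3] = 2(-4) + 2(-4) + 2(5) = -6
U[4] = 2(-6) + 2(-4) + 2(-4) = -28
U[5] = 2(-28) + 2(-6) + 2(-4) = -76
U[6] = 2(-76) + 2(-28) + 2(-6) = -220
U[7] = 2(-220) + 2(-76) + 2(-28) = -648
U[8] = 2(-648) + 2(-220) + 2(-76) = -1888
U[9] = 2(-1888) + 2(-648) + 2(-220) = -5512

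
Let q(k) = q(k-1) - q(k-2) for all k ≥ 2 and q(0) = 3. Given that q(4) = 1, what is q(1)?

Let q(1) = z.
q(2) = -3 + z
q(3) = -3
q(4) = -z
So -z = 1, giving z = -1.

-1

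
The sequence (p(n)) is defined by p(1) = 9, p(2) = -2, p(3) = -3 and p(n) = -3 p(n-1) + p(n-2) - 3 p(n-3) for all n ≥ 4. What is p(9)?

p(4) = -3·(-3) + (-2) - 3·9 = -20
p(5) = -3·(-20) + (-3) - 3·(-2) = 63
p(6) = -3·63 + (-20) - 3·(-3) = -200
p(7) = -3·(-200) + 63 - 3·(-20) = 723
p(8) = -3·723 + (-200) - 3·63 = -2558
p(9) = -3·(-2558) + 723 - 3·(-200) = 8997

8997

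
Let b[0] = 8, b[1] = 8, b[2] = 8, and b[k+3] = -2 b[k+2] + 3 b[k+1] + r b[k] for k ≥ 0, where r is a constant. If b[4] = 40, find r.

-4

b[3] = 8 + 8r
b[4] = 8 - 8r
So 8 - 8r = 40, giving r = -4.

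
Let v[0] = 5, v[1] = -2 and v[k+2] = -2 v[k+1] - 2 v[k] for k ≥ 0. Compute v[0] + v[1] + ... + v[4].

v[2] = -2(-2) - 2(5) = -6
v[3] = -2(-6) - 2(-2) = 16
v[4] = -2(16) - 2(-6) = -20
Sum = 5 + (-2) + (-6) + 16 + (-20) = -7

-7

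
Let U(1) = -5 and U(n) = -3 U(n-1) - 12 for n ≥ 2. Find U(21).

The fixed point is -12/(1 + 3) = -3, so U(n) + 3 = -3(U(n-1) + 3).
Hence U(n) = -2·(-3)^{n-1} - 3.
U(21) = -2·(-3)^{20} - 3 = -2·3486784401 - 3 = -6973568805.

-6973568805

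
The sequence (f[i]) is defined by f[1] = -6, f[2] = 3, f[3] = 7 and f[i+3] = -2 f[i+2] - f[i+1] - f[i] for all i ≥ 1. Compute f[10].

f[4] = -2*7 - 3 - (-6) = -11
f[5] = -2*(-11) - 7 - 3 = 12
f[6] = -2*12 - (-11) - 7 = -20
f[7] = -2*(-20) - 12 - (-11) = 39
f[8] = -2*39 - (-20) - 12 = -70
f[9] = -2*(-70) - 39 - (-20) = 121
f[10] = -2*121 - (-70) - 39 = -211

-211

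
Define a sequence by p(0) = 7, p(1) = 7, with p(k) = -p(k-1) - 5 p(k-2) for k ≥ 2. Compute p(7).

p(2) = -7 - 5*7 = -42
p(3) = -(-42) - 5*7 = 7
p(4) = -7 - 5*(-42) = 203
p(5) = -203 - 5*7 = -238
p(6) = -(-238) - 5*203 = -777
p(7) = -(-777) - 5*(-238) = 1967

1967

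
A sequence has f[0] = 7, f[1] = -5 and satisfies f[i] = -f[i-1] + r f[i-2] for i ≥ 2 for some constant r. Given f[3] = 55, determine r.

f[2] = 5 + 7r
f[3] = -5 - 12r
So -5 - 12r = 55, giving r = -5.

-5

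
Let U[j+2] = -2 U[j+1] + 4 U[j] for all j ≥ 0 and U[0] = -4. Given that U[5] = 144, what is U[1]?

Let U[1] = w.
U[2] = -16 - 2w
U[3] = 32 + 8w
U[4] = -128 - 24w
U[5] = 384 + 80w
So 384 + 80w = 144, giving w = -3.

-3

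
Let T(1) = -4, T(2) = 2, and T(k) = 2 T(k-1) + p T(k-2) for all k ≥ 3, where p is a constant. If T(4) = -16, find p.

4

T(3) = 4 - 4p
T(4) = 8 - 6p
So 8 - 6p = -16, giving p = 4.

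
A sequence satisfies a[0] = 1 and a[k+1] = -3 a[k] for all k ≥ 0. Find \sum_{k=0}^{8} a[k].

a[1] = -3(1) = -3
a[2] = -3(-3) = 9
a[3] = -3(9) = -27
a[4] = -3(-27) = 81
a[5] = -3(81) = -243
a[6] = -3(-243) = 729
a[7] = -3(729) = -2187
a[8] = -3(-2187) = 6561
Sum = 1 + (-3) + 9 + (-27) + 81 + (-243) + 729 + (-2187) + 6561 = 4921

4921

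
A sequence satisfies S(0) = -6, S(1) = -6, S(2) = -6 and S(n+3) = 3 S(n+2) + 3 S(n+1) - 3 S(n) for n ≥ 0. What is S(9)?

-32886

S(3) = 3(-6) + 3(-6) - 3(-6) = -18
S(4) = 3(-18) + 3(-6) - 3(-6) = -54
S(5) = 3(-54) + 3(-18) - 3(-6) = -198
S(6) = 3(-198) + 3(-54) - 3(-18) = -702
S(7) = 3(-702) + 3(-198) - 3(-54) = -2538
S(8) = 3(-2538) + 3(-702) - 3(-198) = -9126
S(9) = 3(-9126) + 3(-2538) - 3(-702) = -32886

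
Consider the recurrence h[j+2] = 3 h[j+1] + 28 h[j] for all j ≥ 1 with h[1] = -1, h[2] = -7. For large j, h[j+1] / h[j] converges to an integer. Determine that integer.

The characteristic equation is r^2 - 3r - 28 = 0, which factors as (r - 7)(r + 4) = 0.
So the roots are 7 and -4. Since |7| > |-4| and the coefficient of 7^j is non-zero, the ratio tends to 7.

7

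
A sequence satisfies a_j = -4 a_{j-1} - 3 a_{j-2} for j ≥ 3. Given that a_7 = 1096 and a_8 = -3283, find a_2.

-7

Rearranging, a_{j-2} = (a_j + 4 a_{j-1}) / -3.
a_6 = (-3283 + 4·1096) / -3 = 1101/-3 = -367
a_5 = (1096 + 4·(-367)) / -3 = -372/-3 = 124
a_4 = (-367 + 4·124) / -3 = 129/-3 = -43
a_3 = (124 + 4·(-43)) / -3 = -48/-3 = 16
a_2 = (-43 + 4·16) / -3 = 21/-3 = -7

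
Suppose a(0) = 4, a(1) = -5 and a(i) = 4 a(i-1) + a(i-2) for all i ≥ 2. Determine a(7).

-22197

a(2) = 4*(-5) + 4 = -16
a(3) = 4*(-16) + (-5) = -69
a(4) = 4*(-69) + (-16) = -292
a(5) = 4*(-292) + (-69) = -1237
a(6) = 4*(-1237) + (-292) = -5240
a(7) = 4*(-5240) + (-1237) = -22197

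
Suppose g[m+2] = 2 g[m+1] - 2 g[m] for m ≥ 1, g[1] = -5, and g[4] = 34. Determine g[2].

Let g[2] = x.
g[3] = 10 + 2x
g[4] = 20 + 2x
So 20 + 2x = 34, giving x = 7.

7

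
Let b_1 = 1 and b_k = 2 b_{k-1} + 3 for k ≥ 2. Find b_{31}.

4294967293

The fixed point is 3/(1 - 2) = -3, so b_k + 3 = 2(b_{k-1} + 3).
Hence b_k = 4·2^{k-1} - 3.
b_{31} = 4·2^{30} - 3 = 4·1073741824 - 3 = 4294967293.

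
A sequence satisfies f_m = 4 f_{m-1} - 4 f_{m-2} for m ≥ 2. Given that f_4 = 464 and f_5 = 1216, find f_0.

Rearranging, f_{m-2} = (f_m - 4 f_{m-1}) / -4.
f_3 = (1216 - 4*464) / -4 = -640/-4 = 160
f_2 = (464 - 4*160) / -4 = -176/-4 = 44
f_1 = (160 - 4*44) / -4 = -16/-4 = 4
f_0 = (44 - 4*4) / -4 = 28/-4 = -7

-7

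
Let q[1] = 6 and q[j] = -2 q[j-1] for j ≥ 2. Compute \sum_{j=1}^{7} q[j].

q[2] = -2·6 = -12
q[3] = -2·(-12) = 24
q[4] = -2·24 = -48
q[5] = -2·(-48) = 96
q[6] = -2·96 = -192
q[7] = -2·(-192) = 384
Sum = 6 + (-12) + 24 + (-48) + 96 + (-192) + 384 = 258

258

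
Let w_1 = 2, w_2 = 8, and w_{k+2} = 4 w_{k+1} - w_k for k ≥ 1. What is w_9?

81090

w_3 = 4*8 - 2 = 30
w_4 = 4*30 - 8 = 112
w_5 = 4*112 - 30 = 418
w_6 = 4*418 - 112 = 1560
w_7 = 4*1560 - 418 = 5822
w_8 = 4*5822 - 1560 = 21728
w_9 = 4*21728 - 5822 = 81090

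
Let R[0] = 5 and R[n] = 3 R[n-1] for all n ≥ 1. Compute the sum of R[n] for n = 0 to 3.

R[1] = 3(5) = 15
R[2] = 3(15) = 45
R[3] = 3(45) = 135
Sum = 5 + 15 + 45 + 135 = 200

200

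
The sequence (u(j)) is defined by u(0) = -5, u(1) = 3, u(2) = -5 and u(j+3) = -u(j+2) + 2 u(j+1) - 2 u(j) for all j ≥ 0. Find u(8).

-1045

u(3) = -(-5) + 2·3 - 2·(-5) = 21
u(4) = -21 + 2·(-5) - 2·3 = -37
u(5) = -(-37) + 2·21 - 2·(-5) = 89
u(6) = -89 + 2·(-37) - 2·21 = -205
u(7) = -(-205) + 2·89 - 2·(-37) = 457
u(8) = -457 + 2·(-205) - 2·89 = -1045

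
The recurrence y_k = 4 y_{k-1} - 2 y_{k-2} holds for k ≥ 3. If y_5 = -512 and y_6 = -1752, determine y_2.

-6

Rearranging, y_{k-2} = (y_k - 4 y_{k-1}) / -2.
y_4 = (-1752 - 4*(-512)) / -2 = 296/-2 = -148
y_3 = (-512 - 4*(-148)) / -2 = 80/-2 = -40
y_2 = (-148 - 4*(-40)) / -2 = 12/-2 = -6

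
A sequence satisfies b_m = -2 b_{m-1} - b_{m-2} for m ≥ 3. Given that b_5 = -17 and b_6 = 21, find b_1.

-1

Rearranging, b_{m-2} = -(b_m + 2 b_{m-1}).
b_4 = -(21 + 2*(-17)) = 13
b_3 = -(-17 + 2*13) = -9
b_2 = -(13 + 2*(-9)) = 5
b_1 = -(-9 + 2*5) = -1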